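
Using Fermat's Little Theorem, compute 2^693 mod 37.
By Fermat: 2^{36} ≡ 1 (mod 37). 693 ≡ 9 (mod 36). So 2^{693} ≡ 2^{9} ≡ 31 (mod 37)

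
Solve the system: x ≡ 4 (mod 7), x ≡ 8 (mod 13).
M = 7 × 13 = 91. M₁ = 13, y₁ ≡ 6 (mod 7). M₂ = 7, y₂ ≡ 2 (mod 13). x = 4×13×6 + 8×7×2 ≡ 60 (mod 91)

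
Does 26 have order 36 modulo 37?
p - 1 = 36 has prime divisors 2, 3. Check 26^(36/q) mod 37 for each: 26^(36/2) = 26^18 ≡ 1, 26^(36/3) = 26^12 ≡ 1 (mod 37). Since 26^18 ≡ 1 (mod 37), the order of 26 divides 18 (in fact the order is 3) ≠ 36, so it is not a primitive root.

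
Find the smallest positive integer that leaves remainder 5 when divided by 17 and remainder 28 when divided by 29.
M = 17 × 29 = 493. M₁ = 29, y₁ ≡ 10 (mod 17). M₂ = 17, y₂ ≡ 12 (mod 29). z = 5×29×10 + 28×17×12 ≡ 260 (mod 493). The smallest positive such number is 260.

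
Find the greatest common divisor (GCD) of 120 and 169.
1

Using the Euclidean algorithm:
120 = 0 × 169 + 120
169 = 1 × 120 + 49
120 = 2 × 49 + 22
49 = 2 × 22 + 5
22 = 4 × 5 + 2
5 = 2 × 2 + 1
2 = 2 × 1 + 0

GCD(120, 169) = 1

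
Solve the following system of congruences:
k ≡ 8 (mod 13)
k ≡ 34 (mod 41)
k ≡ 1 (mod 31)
5364

Using the Chinese Remainder Theorem:
M = product of moduli = 16523
For equation 1: M_1 = 1271, 1271 ≡ 10 (mod 13), inverse of 1271 mod 13 is 4 (check: 10 × 4 = 40 ≡ 1 (mod 13))
For equation 2: M_2 = 403, 403 ≡ 34 (mod 41), inverse of 403 mod 41 is 35 (check: 34 × 35 = 1190 ≡ 1 (mod 41))
For equation 3: M_3 = 533, 533 ≡ 6 (mod 31), inverse of 533 mod 31 is 26 (check: 6 × 26 = 156 ≡ 1 (mod 31))
Combine: k ≡ Σ r_i×M_i×(M_i⁻¹ mod m_i) = 8×1271×4 + 34×403×35 + 1×533×26 = 40672 + 479570 + 13858 = 534100
534100 mod 16523 = 5364
k ≡ 5364 (mod 16523)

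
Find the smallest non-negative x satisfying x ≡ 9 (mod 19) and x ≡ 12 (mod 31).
M = 19 × 31 = 589. M₁ = 31, y₁ ≡ 8 (mod 19). M₂ = 19, y₂ ≡ 18 (mod 31). x = 9×31×8 + 12×19×18 ≡ 446 (mod 589)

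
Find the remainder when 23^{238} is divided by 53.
By Fermat: 23^{52} ≡ 1 (mod 53). 238 = 4×52 + 30. So 23^{238} ≡ 23^{30} ≡ 52 (mod 53)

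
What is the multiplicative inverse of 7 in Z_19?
11

Using Extended Euclidean Algorithm:
gcd(7, 19) = 1
Bezout coefficients: 7 × -8 + 19 × 3 = 1
So 7 × -8 ≡ 1 (mod 19)
The inverse is -8 mod 19 = 11
Verification: 7 × 11 = 77 = 4 × 19 + 1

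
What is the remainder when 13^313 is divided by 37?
Using Fermat: 13^{36} ≡ 1 (mod 37). 313 ≡ 25 (mod 36). So 13^{313} ≡ 13^{25} ≡ 5 (mod 37)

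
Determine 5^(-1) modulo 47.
5^(-1) ≡ 19 (mod 47). Verification: 5 × 19 = 95 ≡ 1 (mod 47)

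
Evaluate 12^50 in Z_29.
Using Fermat: 12^{28} ≡ 1 (mod 29). 50 ≡ 22 (mod 28). So 12^{50} ≡ 12^{22} ≡ 28 (mod 29)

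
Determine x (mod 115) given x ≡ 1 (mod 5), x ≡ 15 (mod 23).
61

Using the Chinese Remainder Theorem:
M = product of moduli = 115
For equation 1: M_1 = 23, 23 ≡ 3 (mod 5), inverse of 23 mod 5 is 2 (check: 3 × 2 = 6 ≡ 1 (mod 5))
For equation 2: M_2 = 5, 5 ≡ 5 (mod 23), inverse of 5 mod 23 is 14 (check: 5 × 14 = 70 ≡ 1 (mod 23))
Combine: x ≡ Σ r_i×M_i×(M_i⁻¹ mod m_i) = 1×23×2 + 15×5×14 = 46 + 1050 = 1096
1096 mod 115 = 61
x ≡ 61 (mod 115)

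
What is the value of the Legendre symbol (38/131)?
(38/131) = 38^{65} mod 131 = 1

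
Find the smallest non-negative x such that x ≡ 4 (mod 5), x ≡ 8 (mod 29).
124

Using the Chinese Remainder Theorem:
M = product of moduli = 145
For equation 1: M_1 = 29, 29 ≡ 4 (mod 5), inverse of 29 mod 5 is 4 (check: 4 × 4 = 16 ≡ 1 (mod 5))
For equation 2: M_2 = 5, 5 ≡ 5 (mod 29), inverse of 5 mod 29 is 6 (check: 5 × 6 = 30 ≡ 1 (mod 29))
Combine: x ≡ Σ r_i×M_i×(M_i⁻¹ mod m_i) = 4×29×4 + 8×5×6 = 464 + 240 = 704
704 mod 145 = 124
x ≡ 124 (mod 145)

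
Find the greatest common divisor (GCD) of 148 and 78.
2

Using the Euclidean algorithm:
148 = 1 × 78 + 70
78 = 1 × 70 + 8
70 = 8 × 8 + 6
8 = 1 × 6 + 2
6 = 3 × 2 + 0

GCD(148, 78) = 2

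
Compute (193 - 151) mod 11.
9

(193 - 151) = 42
42 mod 11 = 9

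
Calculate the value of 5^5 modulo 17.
5 = 4 + 1 (binary 101). Repeated squaring mod 17: 5^1 ≡ 5; 5^2 ≡ 5² = 25 ≡ 8; 5^4 ≡ 8² = 64 ≡ 13. Multiply: 5^5 = 5^4 × 5^1 ≡ 13 × 5 (mod 17): 13 × 5 = 65 ≡ 14. So 5^5 ≡ 14 (mod 17).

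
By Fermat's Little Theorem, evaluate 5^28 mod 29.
By Fermat's Little Theorem, 5^{28} ≡ 1 (mod 29) since 29 is prime and gcd(5, 29) = 1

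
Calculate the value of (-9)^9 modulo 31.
(-9) ≡ 22 (mod 31). 9 = 8 + 1 (binary 1001). Repeated squaring mod 31: 22^1 ≡ 22; 22^2 ≡ 22² = 484 ≡ 19; 22^4 ≡ 19² = 361 ≡ 20; 22^8 ≡ 20² = 400 ≡ 28. Multiply: (-9)^9 ≡ 22^8 × 22^1 ≡ 28 × 22 (mod 31): 28 × 22 = 616 ≡ 27. So (-9)^9 ≡ 27 (mod 31).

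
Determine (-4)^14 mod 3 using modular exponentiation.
Using Fermat: (-4)^{2} ≡ 1 (mod 3). 14 ≡ 0 (mod 2). So (-4)^{14} ≡ (-4)^{0} ≡ 1 (mod 3)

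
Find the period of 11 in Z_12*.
Powers of 11 mod 12: 11^1≡11, 11^2≡1. Order = 2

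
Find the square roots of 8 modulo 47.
The square roots of 8 mod 47 are 14 and 33. Verify: 14² = 196 ≡ 8 (mod 47)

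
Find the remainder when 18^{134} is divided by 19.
By Fermat: 18^{18} ≡ 1 (mod 19). 134 = 7×18 + 8. So 18^{134} ≡ 18^{8} ≡ 1 (mod 19)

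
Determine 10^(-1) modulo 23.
10^(-1) ≡ 7 (mod 23). Verification: 10 × 7 = 70 ≡ 1 (mod 23)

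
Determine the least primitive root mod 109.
p - 1 = 108 has prime divisors 2, 3. h is a primitive root mod 109 iff h^(108/q) ≢ 1 (mod 109) for each such q.
h = 2: 2^54 ≡ 108, 2^36 ≡ 1 (mod 109); 2^36 ≡ 1, so not a primitive root.
h = 3: 3^54 ≡ 1, 3^36 ≡ 63 (mod 109); 3^54 ≡ 1, so not a primitive root.
h = 4: 4^54 ≡ 1, 4^36 ≡ 1 (mod 109); 4^54 ≡ 1, so not a primitive root.
h = 5: 5^54 ≡ 1, 5^36 ≡ 63 (mod 109); 5^54 ≡ 1, so not a primitive root.
h = 6: 6^54 ≡ 108, 6^36 ≡ 63 (mod 109); none is 1, so 6 has order 108 and is a primitive root.
The smallest primitive root mod 109 is g = 6.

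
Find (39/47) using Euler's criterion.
(39/47) = 39^{23} mod 47 = -1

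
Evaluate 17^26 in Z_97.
Using repeated squaring. 26 = 16 + 8 + 2 (binary 11010). Repeated squaring mod 97: 17^1 ≡ 17; 17^2 ≡ 17² = 289 ≡ 95; 17^4 ≡ 95² = 9025 ≡ 4; 17^8 ≡ 4² = 16 ≡ 16; 17^16 ≡ 16² = 256 ≡ 62. Multiply: 17^26 = 17^16 × 17^8 × 17^2 ≡ 62 × 16 × 95 (mod 97): 62 × 16 = 992 ≡ 22; 22 × 95 = 2090 ≡ 53. So 17^26 ≡ 53 (mod 97).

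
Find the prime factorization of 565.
5 × 113

Divide by primes starting from smallest:
565 ÷ 5 = 113
113 ÷ 113 = 1

565 = 5 × 113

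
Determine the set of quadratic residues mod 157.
QRs mod 157: {1, 3, 4, 9, 10, 11, 12, 13, 14, 16, 17, 19, 25, 27, 30, 31, 33, 35, 36, 37, 39, 40, 42, 44, 46, 47, 48, 49, 51, 52, 56, 57, 58, 64, 67, 68, 71, 75, 76, 81, 82, 86, 89, 90, 93, 99, 100, 101, 105, 106, 108, 109, 110, 111, 113, 115, 117, 118, 120, 121, 122, 124, 126, 127, 130, 132, 138, 140, 141, 143, 144, 145, 146, 147, 148, 153, 154, 156}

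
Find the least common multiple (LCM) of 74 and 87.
6438

First find GCD(74, 87) using the Euclidean algorithm:
74 = 0 × 87 + 74
87 = 1 × 74 + 13
74 = 5 × 13 + 9
13 = 1 × 9 + 4
9 = 2 × 4 + 1
4 = 4 × 1 + 0
GCD(74, 87) = 1

LCM formula: LCM(a, b) = (a × b) / GCD(a, b)
LCM(74, 87) = (74 × 87) / 1
LCM(74, 87) = 6438 / 1
LCM(74, 87) = 6438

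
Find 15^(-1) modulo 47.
22

Using Extended Euclidean Algorithm:
gcd(15, 47) = 1
Bezout coefficients: 15 × 22 + 47 × -7 = 1
So 15 × 22 ≡ 1 (mod 47)
The inverse is 22 mod 47 = 22
Verification: 15 × 22 = 330 = 7 × 47 + 1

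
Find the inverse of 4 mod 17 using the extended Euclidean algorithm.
Extended GCD: 4(-4) + 17(1) = 1. So 4^(-1) ≡ 13 ≡ 13 (mod 17). Verify: 4 × 13 = 52 ≡ 1 (mod 17)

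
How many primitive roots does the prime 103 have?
Number of primitive roots mod 103 = φ(102) = 32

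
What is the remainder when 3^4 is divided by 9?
4 = 4 (binary 100). Repeated squaring mod 9: 3^1 ≡ 3; 3^2 ≡ 3² = 9 ≡ 0; 3^4 ≡ 0² = 0 ≡ 0. So 3^4 ≡ 0 (mod 9).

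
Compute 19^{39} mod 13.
8

Using successive squaring:
Binary expansion of 39: 100111
Powers of 19 mod 13 (each is the square of the previous):
  19^1 ≡ 6 (mod 13)
  19^2 ≡ 6² = 36 ≡ 10 (mod 13)
  19^4 ≡ 10² = 100 ≡ 9 (mod 13)
  19^8 ≡ 9² = 81 ≡ 3 (mod 13)
  19^16 ≡ 3² = 9 ≡ 9 (mod 13)
  19^32 ≡ 9² = 81 ≡ 3 (mod 13)
39 = 32 + 4 + 2 + 1, so 19^39 = 19^32 × 19^4 × 19^2 × 19^1 ≡ 3 × 9 × 10 × 6 (mod 13)
Multiplying step by step:
  3 × 9 = 27 ≡ 1 (mod 13)
  1 × 10 = 10 ≡ 10 (mod 13)
  10 × 6 = 60 ≡ 8 (mod 13)
Result: 19^39 ≡ 8 (mod 13)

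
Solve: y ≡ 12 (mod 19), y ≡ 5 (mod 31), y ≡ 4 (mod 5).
M = 19 × 31 × 5 = 2945. M₁ = 155, y₁ ≡ 13 (mod 19). M₂ = 95, y₂ ≡ 16 (mod 31). M₃ = 589, y₃ ≡ 4 (mod 5). y = 12×155×13 + 5×95×16 + 4×589×4 ≡ 2919 (mod 2945)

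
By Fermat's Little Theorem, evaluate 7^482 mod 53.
By Fermat: 7^{52} ≡ 1 (mod 53). 482 ≡ 14 (mod 52). So 7^{482} ≡ 7^{14} ≡ 46 (mod 53)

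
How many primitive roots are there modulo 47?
22

The number of primitive roots modulo p is φ(p-1) = φ(46)
φ(46) = 22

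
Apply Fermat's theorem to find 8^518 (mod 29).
By Fermat: 8^{28} ≡ 1 (mod 29). 518 ≡ 14 (mod 28). So 8^{518} ≡ 8^{14} ≡ 28 (mod 29)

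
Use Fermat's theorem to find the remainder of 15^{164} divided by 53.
47

By Fermat's Little Theorem, a^(p-1) ≡ 1 (mod p) for prime p and gcd(a, p) = 1
Here p = 53, so 15^52 ≡ 1 (mod 53)
We can reduce the exponent: 164 mod 52 = 8
So 15^164 ≡ 15^8 (mod 53)
Computing: 15^8 mod 53 = 47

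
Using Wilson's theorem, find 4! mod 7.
(6)! = (4)! × (5) × (6) ≡ -1 (mod 7). So (4)! ≡ -1 × [(6)(5)]^(-1) ≡ 3 (mod 7)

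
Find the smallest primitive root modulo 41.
6

A primitive root g modulo p has order p-1 = 40
Prime divisors of 40: [2, 5]
g is a primitive root iff g^(40/q) ≢ 1 (mod 41) for each prime divisor q
Testing small values:
  g = 2: 2^20 ≡ 1, 2^8 ≡ 10 (mod 41) → 2^20 ≡ 1, not primitive root
  g = 3: 3^20 ≡ 40, 3^8 ≡ 1 (mod 41) → 3^8 ≡ 1, not primitive root
  g = 4: 4^20 ≡ 1, 4^8 ≡ 18 (mod 41) → 4^20 ≡ 1, not primitive root
  g = 5: 5^20 ≡ 1, 5^8 ≡ 18 (mod 41) → 5^20 ≡ 1, not primitive root
  g = 6: 6^20 ≡ 40, 6^8 ≡ 10 (mod 41) → none is 1, primitive root!
The smallest primitive root is 6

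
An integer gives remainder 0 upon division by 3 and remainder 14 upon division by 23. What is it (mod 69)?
M = 3 × 23 = 69. M₁ = 23, y₁ ≡ 2 (mod 3). M₂ = 3, y₂ ≡ 8 (mod 23). y = 0×23×2 + 14×3×8 ≡ 60 (mod 69). The smallest positive such number is 60.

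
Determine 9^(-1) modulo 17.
9^(-1) ≡ 2 (mod 17). Verification: 9 × 2 = 18 ≡ 1 (mod 17)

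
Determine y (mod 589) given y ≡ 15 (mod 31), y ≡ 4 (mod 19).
232

Using the Chinese Remainder Theorem:
M = product of moduli = 589
For equation 1: M_1 = 19, 19 ≡ 19 (mod 31), inverse of 19 mod 31 is 18 (check: 19 × 18 = 342 ≡ 1 (mod 31))
For equation 2: M_2 = 31, 31 ≡ 12 (mod 19), inverse of 31 mod 19 is 8 (check: 12 × 8 = 96 ≡ 1 (mod 19))
Combine: y ≡ Σ r_i×M_i×(M_i⁻¹ mod m_i) = 15×19×18 + 4×31×8 = 5130 + 992 = 6122
6122 mod 589 = 232
y ≡ 232 (mod 589)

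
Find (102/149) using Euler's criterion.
(102/149) = 102^{74} mod 149 = 1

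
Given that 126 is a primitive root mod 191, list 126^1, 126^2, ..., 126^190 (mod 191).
g^1, g^2, ..., g^{190} mod 191: {126, 23, 33, 147, 186, 134, 76, 26, 29, 25, 94, 2, 61, 46, 66, 103, 181, 77, 152, 52, 58, 50, 188, 4, 122, 92, 132, 15, 171, 154, 113, 104, 116, 100, 185, 8, 53, 184, 73, 30, 151, 117, 35, 17, 41, 9, 179, 16, 106, 177, 146, 60, 111, 43, 70, 34, 82, 18, 167, 32, 21, 163, 101, 120, 31, 86, 140, 68, 164, 36, 143, 64, 42, 135, 11, 49, 62, 172, 89, 136, 137, 72, 95, 128, 84, 79, 22, 98, 124, 153, 178, 81, 83, 144, 190, 65, 168, 158, 44, 5, 57, 115, 165, 162, 166, 97, 189, 130, 145, 125, 88, 10, 114, 39, 139, 133, 141, 3, 187, 69, 99, 59, 176, 20, 37, 78, 87, 75, 91, 6, 183, 138, 7, 118, 161, 40, 74, 156, 174, 150, 182, 12, 175, 85, 14, 45, 131, 80, 148, 121, 157, 109, 173, 24, 159, 170, 28, 90, 71, 160, 105, 51, 123, 27, 155, 48, 127, 149, 56, 180, 142, 129, 19, 102, 55, 54, 119, 96, 63, 107, 112, 169, 93, 67, 38, 13, 110, 108, 47, 1}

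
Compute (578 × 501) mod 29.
13

(578 × 501) = 289578
289578 mod 29 = 13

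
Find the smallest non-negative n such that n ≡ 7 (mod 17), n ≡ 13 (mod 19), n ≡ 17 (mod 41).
11907

Using the Chinese Remainder Theorem:
M = product of moduli = 13243
For equation 1: M_1 = 779, 779 ≡ 14 (mod 17), inverse of 779 mod 17 is 11 (check: 14 × 11 = 154 ≡ 1 (mod 17))
For equation 2: M_2 = 697, 697 ≡ 13 (mod 19), inverse of 697 mod 19 is 3 (check: 13 × 3 = 39 ≡ 1 (mod 19))
For equation 3: M_3 = 323, 323 ≡ 36 (mod 41), inverse of 323 mod 41 is 8 (check: 36 × 8 = 288 ≡ 1 (mod 41))
Combine: n ≡ Σ r_i×M_i×(M_i⁻¹ mod m_i) = 7×779×11 + 13×697×3 + 17×323×8 = 59983 + 27183 + 43928 = 131094
131094 mod 13243 = 11907
n ≡ 11907 (mod 13243)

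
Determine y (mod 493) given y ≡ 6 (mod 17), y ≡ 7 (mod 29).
210

Using the Chinese Remainder Theorem:
M = product of moduli = 493
For equation 1: M_1 = 29, 29 ≡ 12 (mod 17), inverse of 29 mod 17 is 10 (check: 12 × 10 = 120 ≡ 1 (mod 17))
For equation 2: M_2 = 17, 17 ≡ 17 (mod 29), inverse of 17 mod 29 is 12 (check: 17 × 12 = 204 ≡ 1 (mod 29))
Combine: y ≡ Σ r_i×M_i×(M_i⁻¹ mod m_i) = 6×29×10 + 7×17×12 = 1740 + 1428 = 3168
3168 mod 493 = 210
y ≡ 210 (mod 493)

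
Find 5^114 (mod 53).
Using Fermat: 5^{52} ≡ 1 (mod 53). 114 ≡ 10 (mod 52). So 5^{114} ≡ 5^{10} ≡ 4 (mod 53)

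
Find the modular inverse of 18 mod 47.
18^(-1) ≡ 34 (mod 47). Verification: 18 × 34 = 612 ≡ 1 (mod 47)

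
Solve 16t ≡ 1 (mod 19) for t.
6

Using Extended Euclidean Algorithm:
gcd(16, 19) = 1
Bezout coefficients: 16 × 6 + 19 × -5 = 1
So 16 × 6 ≡ 1 (mod 19)
The inverse is 6 mod 19 = 6
Verification: 16 × 6 = 96 = 5 × 19 + 1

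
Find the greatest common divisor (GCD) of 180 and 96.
12

Using the Euclidean algorithm:
180 = 1 × 96 + 84
96 = 1 × 84 + 12
84 = 7 × 12 + 0

GCD(180, 96) = 12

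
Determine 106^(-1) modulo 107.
106^(-1) ≡ 106 (mod 107). Verification: 106 × 106 = 11236 ≡ 1 (mod 107)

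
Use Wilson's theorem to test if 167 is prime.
(166)! mod 167 = 166. Since 166 ≡ -1 (mod 167), 167 is prime.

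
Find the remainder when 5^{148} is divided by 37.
By Fermat: 5^{36} ≡ 1 (mod 37). 148 = 4×36 + 4. So 5^{148} ≡ 5^{4} ≡ 33 (mod 37)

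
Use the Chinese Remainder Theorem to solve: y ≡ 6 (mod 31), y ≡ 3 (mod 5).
68

Using the Chinese Remainder Theorem:
M = product of moduli = 155
For equation 1: M_1 = 5, 5 ≡ 5 (mod 31), inverse of 5 mod 31 is 25 (check: 5 × 25 = 125 ≡ 1 (mod 31))
For equation 2: M_2 = 31, 31 ≡ 1 (mod 5), inverse of 31 mod 5 is 1 (check: 1 × 1 = 1 ≡ 1 (mod 5))
Combine: y ≡ Σ r_i×M_i×(M_i⁻¹ mod m_i) = 6×5×25 + 3×31×1 = 750 + 93 = 843
843 mod 155 = 68
y ≡ 68 (mod 155)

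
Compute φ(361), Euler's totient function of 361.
342

Prime factorization: 361 = 19^2
Using the formula φ(n) = n × Π(1 - 1/p) for each prime factor p:
φ(361) = 361 × (1 - 1/19)
φ(361) = 342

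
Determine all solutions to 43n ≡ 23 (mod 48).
5

Since gcd(43, 48) = 1 divides 23, a solution exists.
Multiply both sides by the inverse of 43 mod 48:
  43^(-1) mod 48 = 19
  x ≡ 19 × 23 ≡ 437 ≡ 5 (mod 48)
Verification: 43 × 5 = 215 = 4 × 48 + 23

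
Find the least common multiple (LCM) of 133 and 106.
14098

First find GCD(133, 106) using the Euclidean algorithm:
133 = 1 × 106 + 27
106 = 3 × 27 + 25
27 = 1 × 25 + 2
25 = 12 × 2 + 1
2 = 2 × 1 + 0
GCD(133, 106) = 1

LCM formula: LCM(a, b) = (a × b) / GCD(a, b)
LCM(133, 106) = (133 × 106) / 1
LCM(133, 106) = 14098 / 1
LCM(133, 106) = 14098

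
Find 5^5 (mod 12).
5 = 4 + 1 (binary 101). Repeated squaring mod 12: 5^1 ≡ 5; 5^2 ≡ 5² = 25 ≡ 1; 5^4 ≡ 1² = 1 ≡ 1. Multiply: 5^5 = 5^4 × 5^1 ≡ 1 × 5 (mod 12): 1 × 5 = 5 ≡ 5. So 5^5 ≡ 5 (mod 12).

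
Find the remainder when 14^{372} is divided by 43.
By Fermat: 14^{42} ≡ 1 (mod 43). 372 = 8×42 + 36. So 14^{372} ≡ 14^{36} ≡ 41 (mod 43)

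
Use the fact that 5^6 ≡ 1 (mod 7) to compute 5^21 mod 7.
By Fermat: 5^{6} ≡ 1 (mod 7). 21 = 3×6 + 3. So 5^{21} ≡ 5^{3} ≡ 6 (mod 7)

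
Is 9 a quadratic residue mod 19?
By Euler's criterion: 9^{9} ≡ 1 (mod 19). Since this equals 1, 9 is a QR.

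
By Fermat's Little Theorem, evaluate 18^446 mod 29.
By Fermat: 18^{28} ≡ 1 (mod 29). 446 ≡ 26 (mod 28). So 18^{446} ≡ 18^{26} ≡ 6 (mod 29)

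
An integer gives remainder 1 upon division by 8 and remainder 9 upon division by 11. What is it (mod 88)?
M = 8 × 11 = 88. M₁ = 11, y₁ ≡ 3 (mod 8). M₂ = 8, y₂ ≡ 7 (mod 11). m = 1×11×3 + 9×8×7 ≡ 9 (mod 88). The smallest positive such number is 9.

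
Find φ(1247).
1176

Prime factorization: 1247 = 29 × 43
Using the formula φ(n) = n × Π(1 - 1/p) for each prime factor p:
φ(1247) = 1247 × (1 - 1/29) × (1 - 1/43)
φ(1247) = 1176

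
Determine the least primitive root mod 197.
p - 1 = 196 has prime divisors 2, 7. h is a primitive root mod 197 iff h^(196/q) ≢ 1 (mod 197) for each such q.
h = 2: 2^98 ≡ 196, 2^28 ≡ 104 (mod 197); none is 1, so 2 has order 196 and is a primitive root.
The smallest primitive root mod 197 is g = 2.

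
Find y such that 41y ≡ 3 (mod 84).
39

Since gcd(41, 84) = 1 divides 3, a solution exists.
Multiply both sides by the inverse of 41 mod 84:
  41^(-1) mod 84 = 41
  x ≡ 41 × 3 ≡ 123 ≡ 39 (mod 84)
Verification: 41 × 39 = 1599 = 19 × 84 + 3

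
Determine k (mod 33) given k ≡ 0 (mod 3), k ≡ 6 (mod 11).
6

Using the Chinese Remainder Theorem:
M = product of moduli = 33
For equation 1: M_1 = 11, 11 ≡ 2 (mod 3), inverse of 11 mod 3 is 2 (check: 2 × 2 = 4 ≡ 1 (mod 3))
For equation 2: M_2 = 3, 3 ≡ 3 (mod 11), inverse of 3 mod 11 is 4 (check: 3 × 4 = 12 ≡ 1 (mod 11))
Combine: k ≡ Σ r_i×M_i×(M_i⁻¹ mod m_i) = 0×11×2 + 6×3×4 = 0 + 72 = 72
72 mod 33 = 6
k ≡ 6 (mod 33)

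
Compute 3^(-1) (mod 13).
3^(-1) ≡ 9 (mod 13). Verification: 3 × 9 = 27 ≡ 1 (mod 13)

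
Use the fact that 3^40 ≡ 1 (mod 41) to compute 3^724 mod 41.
By Fermat: 3^{40} ≡ 1 (mod 41). 724 ≡ 4 (mod 40). So 3^{724} ≡ 3^{4} ≡ 40 (mod 41)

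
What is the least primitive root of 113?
3

A primitive root g modulo p has order p-1 = 112
Prime divisors of 112: [2, 7]
g is a primitive root iff g^(112/q) ≢ 1 (mod 113) for each prime divisor q
Testing small values:
  g = 2: 2^56 ≡ 1, 2^16 ≡ 109 (mod 113) → 2^56 ≡ 1, not primitive root
  g = 3: 3^56 ≡ 112, 3^16 ≡ 49 (mod 113) → none is 1, primitive root!
The smallest primitive root is 3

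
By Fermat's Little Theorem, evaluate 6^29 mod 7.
By Fermat: 6^{6} ≡ 1 (mod 7). 29 = 4×6 + 5. So 6^{29} ≡ 6^{5} ≡ 6 (mod 7)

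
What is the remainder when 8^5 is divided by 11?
5 = 4 + 1 (binary 101). Repeated squaring mod 11: 8^1 ≡ 8; 8^2 ≡ 8² = 64 ≡ 9; 8^4 ≡ 9² = 81 ≡ 4. Multiply: 8^5 = 8^4 × 8^1 ≡ 4 × 8 (mod 11): 4 × 8 = 32 ≡ 10. So 8^5 ≡ 10 (mod 11).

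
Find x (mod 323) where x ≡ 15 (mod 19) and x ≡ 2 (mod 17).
M = 19 × 17 = 323. M₁ = 17, y₁ ≡ 9 (mod 19). M₂ = 19, y₂ ≡ 9 (mod 17). x = 15×17×9 + 2×19×9 ≡ 53 (mod 323)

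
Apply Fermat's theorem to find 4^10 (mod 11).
By Fermat's Little Theorem, 4^{10} ≡ 1 (mod 11) since 11 is prime and gcd(4, 11) = 1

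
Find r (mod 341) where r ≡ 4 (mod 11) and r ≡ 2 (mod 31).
M = 11 × 31 = 341. M₁ = 31, y₁ ≡ 5 (mod 11). M₂ = 11, y₂ ≡ 17 (mod 31). r = 4×31×5 + 2×11×17 ≡ 312 (mod 341)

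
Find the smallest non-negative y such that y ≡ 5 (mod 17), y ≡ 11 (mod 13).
141

Using the Chinese Remainder Theorem:
M = product of moduli = 221
For equation 1: M_1 = 13, 13 ≡ 13 (mod 17), inverse of 13 mod 17 is 4 (check: 13 × 4 = 52 ≡ 1 (mod 17))
For equation 2: M_2 = 17, 17 ≡ 4 (mod 13), inverse of 17 mod 13 is 10 (check: 4 × 10 = 40 ≡ 1 (mod 13))
Combine: y ≡ Σ r_i×M_i×(M_i⁻¹ mod m_i) = 5×13×4 + 11×17×10 = 260 + 1870 = 2130
2130 mod 221 = 141
y ≡ 141 (mod 221)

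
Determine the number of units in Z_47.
46

Prime factorization: 47 = 47
Using the formula φ(n) = n × Π(1 - 1/p) for each prime factor p:
φ(47) = 47 × (1 - 1/47)
φ(47) = 46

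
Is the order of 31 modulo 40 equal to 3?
No, the actual order is 2, not 3.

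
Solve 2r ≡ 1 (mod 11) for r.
2^(-1) ≡ 6 (mod 11). Verification: 2 × 6 = 12 ≡ 1 (mod 11)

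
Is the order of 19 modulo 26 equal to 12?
Yes, ord_26(19) = 12.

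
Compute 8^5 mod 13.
5 = 4 + 1 (binary 101). Repeated squaring mod 13: 8^1 ≡ 8; 8^2 ≡ 8² = 64 ≡ 12; 8^4 ≡ 12² = 144 ≡ 1. Multiply: 8^5 = 8^4 × 8^1 ≡ 1 × 8 (mod 13): 1 × 8 = 8 ≡ 8. So 8^5 ≡ 8 (mod 13).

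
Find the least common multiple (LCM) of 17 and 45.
765

First find GCD(17, 45) using the Euclidean algorithm:
17 = 0 × 45 + 17
45 = 2 × 17 + 11
17 = 1 × 11 + 6
11 = 1 × 6 + 5
6 = 1 × 5 + 1
5 = 5 × 1 + 0
GCD(17, 45) = 1

LCM formula: LCM(a, b) = (a × b) / GCD(a, b)
LCM(17, 45) = (17 × 45) / 1
LCM(17, 45) = 765 / 1
LCM(17, 45) = 765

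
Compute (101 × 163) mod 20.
3

(101 × 163) = 16463
16463 mod 20 = 3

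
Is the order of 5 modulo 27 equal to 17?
No, the actual order is 18, not 17.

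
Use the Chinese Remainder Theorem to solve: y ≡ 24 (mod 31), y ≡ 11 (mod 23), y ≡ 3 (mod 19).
13075

Using the Chinese Remainder Theorem:
M = product of moduli = 13547
For equation 1: M_1 = 437, 437 ≡ 3 (mod 31), inverse of 437 mod 31 is 21 (check: 3 × 21 = 63 ≡ 1 (mod 31))
For equation 2: M_2 = 589, 589 ≡ 14 (mod 23), inverse of 589 mod 23 is 5 (check: 14 × 5 = 70 ≡ 1 (mod 23))
For equation 3: M_3 = 713, 713 ≡ 10 (mod 19), inverse of 713 mod 19 is 2 (check: 10 × 2 = 20 ≡ 1 (mod 19))
Combine: y ≡ Σ r_i×M_i×(M_i⁻¹ mod m_i) = 24×437×21 + 11×589×5 + 3×713×2 = 220248 + 32395 + 4278 = 256921
256921 mod 13547 = 13075
y ≡ 13075 (mod 13547)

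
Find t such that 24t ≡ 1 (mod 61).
24^(-1) ≡ 28 (mod 61). Verification: 24 × 28 = 672 ≡ 1 (mod 61)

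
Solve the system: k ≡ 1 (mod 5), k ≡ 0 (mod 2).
M = 5 × 2 = 10. M₁ = 2, y₁ ≡ 3 (mod 5). M₂ = 5, y₂ ≡ 1 (mod 2). k = 1×2×3 + 0×5×1 ≡ 6 (mod 10)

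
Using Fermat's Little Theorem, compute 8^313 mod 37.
By Fermat: 8^{36} ≡ 1 (mod 37). 313 ≡ 25 (mod 36). So 8^{313} ≡ 8^{25} ≡ 8 (mod 37)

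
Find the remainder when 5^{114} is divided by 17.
By Fermat: 5^{16} ≡ 1 (mod 17). 114 = 7×16 + 2. So 5^{114} ≡ 5^{2} ≡ 8 (mod 17)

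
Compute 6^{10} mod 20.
16

Using successive squaring:
Binary expansion of 10: 1010
Powers of 6 mod 20 (each is the square of the previous):
  6^1 ≡ 6 (mod 20)
  6^2 ≡ 6² = 36 ≡ 16 (mod 20)
  6^4 ≡ 16² = 256 ≡ 16 (mod 20)
  6^8 ≡ 16² = 256 ≡ 16 (mod 20)
10 = 8 + 2, so 6^10 = 6^8 × 6^2 ≡ 16 × 16 (mod 20)
Multiplying step by step:
  16 × 16 = 256 ≡ 16 (mod 20)
Result: 6^10 ≡ 16 (mod 20)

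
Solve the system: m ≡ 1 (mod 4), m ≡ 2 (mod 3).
M = 4 × 3 = 12. M₁ = 3, y₁ ≡ 3 (mod 4). M₂ = 4, y₂ ≡ 1 (mod 3). m = 1×3×3 + 2×4×1 ≡ 5 (mod 12)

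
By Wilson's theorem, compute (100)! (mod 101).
By Wilson's theorem, (100)! ≡ -1 ≡ 100 (mod 101)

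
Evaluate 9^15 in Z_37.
Using repeated squaring. 15 = 8 + 4 + 2 + 1 (binary 1111). Repeated squaring mod 37: 9^1 ≡ 9; 9^2 ≡ 9² = 81 ≡ 7; 9^4 ≡ 7² = 49 ≡ 12; 9^8 ≡ 12² = 144 ≡ 33. Multiply: 9^15 = 9^8 × 9^4 × 9^2 × 9^1 ≡ 33 × 12 × 7 × 9 (mod 37): 33 × 12 = 396 ≡ 26; 26 × 7 = 182 ≡ 34; 34 × 9 = 306 ≡ 10. So 9^15 ≡ 10 (mod 37).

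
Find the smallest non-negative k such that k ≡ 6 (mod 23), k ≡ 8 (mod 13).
190

Using the Chinese Remainder Theorem:
M = product of moduli = 299
For equation 1: M_1 = 13, 13 ≡ 13 (mod 23), inverse of 13 mod 23 is 16 (check: 13 × 16 = 208 ≡ 1 (mod 23))
For equation 2: M_2 = 23, 23 ≡ 10 (mod 13), inverse of 23 mod 13 is 4 (check: 10 × 4 = 40 ≡ 1 (mod 13))
Combine: k ≡ Σ r_i×M_i×(M_i⁻¹ mod m_i) = 6×13×16 + 8×23×4 = 1248 + 736 = 1984
1984 mod 299 = 190
k ≡ 190 (mod 299)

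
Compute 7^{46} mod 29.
23

Using successive squaring:
Binary expansion of 46: 101110
Powers of 7 mod 29 (each is the square of the previous):
  7^1 ≡ 7 (mod 29)
  7^2 ≡ 7² = 49 ≡ 20 (mod 29)
  7^4 ≡ 20² = 400 ≡ 23 (mod 29)
  7^8 ≡ 23² = 529 ≡ 7 (mod 29)
  7^16 ≡ 7² = 49 ≡ 20 (mod 29)
  7^32 ≡ 20² = 400 ≡ 23 (mod 29)
46 = 32 + 8 + 4 + 2, so 7^46 = 7^32 × 7^8 × 7^4 × 7^2 ≡ 23 × 7 × 23 × 20 (mod 29)
Multiplying step by step:
  23 × 7 = 161 ≡ 16 (mod 29)
  16 × 23 = 368 ≡ 20 (mod 29)
  20 × 20 = 400 ≡ 23 (mod 29)
Result: 7^46 ≡ 23 (mod 29)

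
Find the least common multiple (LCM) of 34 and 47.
1598

First find GCD(34, 47) using the Euclidean algorithm:
34 = 0 × 47 + 34
47 = 1 × 34 + 13
34 = 2 × 13 + 8
13 = 1 × 8 + 5
8 = 1 × 5 + 3
5 = 1 × 3 + 2
3 = 1 × 2 + 1
2 = 2 × 1 + 0
GCD(34, 47) = 1

LCM formula: LCM(a, b) = (a × b) / GCD(a, b)
LCM(34, 47) = (34 × 47) / 1
LCM(34, 47) = 1598 / 1
LCM(34, 47) = 1598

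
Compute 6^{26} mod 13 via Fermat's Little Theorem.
10

By Fermat's Little Theorem, a^(p-1) ≡ 1 (mod p) for prime p and gcd(a, p) = 1
Here p = 13, so 6^12 ≡ 1 (mod 13)
We can reduce the exponent: 26 mod 12 = 2
So 6^26 ≡ 6^2 (mod 13)
Computing: 6^2 mod 13 = 10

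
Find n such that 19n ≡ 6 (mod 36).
6

Since gcd(19, 36) = 1 divides 6, a solution exists.
Multiply both sides by the inverse of 19 mod 36:
  19^(-1) mod 36 = 19
  x ≡ 19 × 6 ≡ 114 ≡ 6 (mod 36)
Verification: 19 × 6 = 114 = 3 × 36 + 6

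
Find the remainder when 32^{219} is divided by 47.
By Fermat: 32^{46} ≡ 1 (mod 47). 219 = 4×46 + 35. So 32^{219} ≡ 32^{35} ≡ 28 (mod 47)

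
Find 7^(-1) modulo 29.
25

Using Extended Euclidean Algorithm:
gcd(7, 29) = 1
Bezout coefficients: 7 × -4 + 29 × 1 = 1
So 7 × -4 ≡ 1 (mod 29)
The inverse is -4 mod 29 = 25
Verification: 7 × 25 = 175 = 6 × 29 + 1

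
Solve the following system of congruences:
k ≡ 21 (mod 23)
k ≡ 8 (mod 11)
228

Using the Chinese Remainder Theorem:
M = product of moduli = 253
For equation 1: M_1 = 11, 11 ≡ 11 (mod 23), inverse of 11 mod 23 is 21 (check: 11 × 21 = 231 ≡ 1 (mod 23))
For equation 2: M_2 = 23, 23 ≡ 1 (mod 11), inverse of 23 mod 11 is 1 (check: 1 × 1 = 1 ≡ 1 (mod 11))
Combine: k ≡ Σ r_i×M_i×(M_i⁻¹ mod m_i) = 21×11×21 + 8×23×1 = 4851 + 184 = 5035
5035 mod 253 = 228
k ≡ 228 (mod 253)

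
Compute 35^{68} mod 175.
0

Using successive squaring:
Binary expansion of 68: 1000100
Powers of 35 mod 175 (each is the square of the previous):
  35^1 ≡ 35 (mod 175)
  35^2 ≡ 35² = 1225 ≡ 0 (mod 175)
  35^4 ≡ 0² = 0 ≡ 0 (mod 175)
  35^8 ≡ 0² = 0 ≡ 0 (mod 175)
  35^16 ≡ 0² = 0 ≡ 0 (mod 175)
  35^32 ≡ 0² = 0 ≡ 0 (mod 175)
  35^64 ≡ 0² = 0 ≡ 0 (mod 175)
68 = 64 + 4, so 35^68 = 35^64 × 35^4 ≡ 0 × 0 (mod 175)
Multiplying step by step:
  0 × 0 = 0 ≡ 0 (mod 175)
Result: 35^68 ≡ 0 (mod 175)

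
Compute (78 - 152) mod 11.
3

(78 - 152) = -74
-74 mod 11 = 3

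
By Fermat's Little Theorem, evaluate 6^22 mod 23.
By Fermat's Little Theorem, 6^{22} ≡ 1 (mod 23) since 23 is prime and gcd(6, 23) = 1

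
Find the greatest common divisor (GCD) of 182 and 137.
1

Using the Euclidean algorithm:
182 = 1 × 137 + 45
137 = 3 × 45 + 2
45 = 22 × 2 + 1
2 = 2 × 1 + 0

GCD(182, 137) = 1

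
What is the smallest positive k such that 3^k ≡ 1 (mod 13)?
Powers of 3 mod 13: 3^1≡3, 3^2≡9, 3^3≡1. Order = 3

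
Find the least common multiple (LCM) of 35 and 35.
35

First find GCD(35, 35) using the Euclidean algorithm:
35 = 1 × 35 + 0
GCD(35, 35) = 35

LCM formula: LCM(a, b) = (a × b) / GCD(a, b)
LCM(35, 35) = (35 × 35) / 35
LCM(35, 35) = 1225 / 35
LCM(35, 35) = 35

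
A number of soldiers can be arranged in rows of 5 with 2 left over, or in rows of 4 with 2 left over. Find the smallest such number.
M = 5 × 4 = 20. M₁ = 4, y₁ ≡ 4 (mod 5). M₂ = 5, y₂ ≡ 1 (mod 4). r = 2×4×4 + 2×5×1 ≡ 2 (mod 20). The smallest positive such number is 2.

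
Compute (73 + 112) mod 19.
14

(73 + 112) = 185
185 mod 19 = 14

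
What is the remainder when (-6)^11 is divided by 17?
Using repeated squaring. (-6) ≡ 11 (mod 17). 11 = 8 + 2 + 1 (binary 1011). Repeated squaring mod 17: 11^1 ≡ 11; 11^2 ≡ 11² = 121 ≡ 2; 11^4 ≡ 2² = 4 ≡ 4; 11^8 ≡ 4² = 16 ≡ 16. Multiply: (-6)^11 ≡ 11^8 × 11^2 × 11^1 ≡ 16 × 2 × 11 (mod 17): 16 × 2 = 32 ≡ 15; 15 × 11 = 165 ≡ 12. So (-6)^11 ≡ 12 (mod 17).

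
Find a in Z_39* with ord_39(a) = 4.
5 has order 4 mod 39 since 5^{4} ≡ 1 (mod 39) and no smaller power works.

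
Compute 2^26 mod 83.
Using repeated squaring. 26 = 16 + 8 + 2 (binary 11010). Repeated squaring mod 83: 2^1 ≡ 2; 2^2 ≡ 2² = 4 ≡ 4; 2^4 ≡ 4² = 16 ≡ 16; 2^8 ≡ 16² = 256 ≡ 7; 2^16 ≡ 7² = 49 ≡ 49. Multiply: 2^26 = 2^16 × 2^8 × 2^2 ≡ 49 × 7 × 4 (mod 83): 49 × 7 = 343 ≡ 11; 11 × 4 = 44 ≡ 44. So 2^26 ≡ 44 (mod 83).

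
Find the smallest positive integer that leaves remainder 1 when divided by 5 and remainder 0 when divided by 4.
M = 5 × 4 = 20. M₁ = 4, y₁ ≡ 4 (mod 5). M₂ = 5, y₂ ≡ 1 (mod 4). n = 1×4×4 + 0×5×1 ≡ 16 (mod 20). The smallest positive such number is 16.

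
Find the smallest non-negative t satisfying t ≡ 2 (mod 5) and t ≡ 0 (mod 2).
M = 5 × 2 = 10. M₁ = 2, y₁ ≡ 3 (mod 5). M₂ = 5, y₂ ≡ 1 (mod 2). t = 2×2×3 + 0×5×1 ≡ 2 (mod 10)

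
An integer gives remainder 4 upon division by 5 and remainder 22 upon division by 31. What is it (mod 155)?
M = 5 × 31 = 155. M₁ = 31, y₁ ≡ 1 (mod 5). M₂ = 5, y₂ ≡ 25 (mod 31). z = 4×31×1 + 22×5×25 ≡ 84 (mod 155). The smallest positive such number is 84.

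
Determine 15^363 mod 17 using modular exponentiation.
Using Fermat: 15^{16} ≡ 1 (mod 17). 363 ≡ 11 (mod 16). So 15^{363} ≡ 15^{11} ≡ 9 (mod 17)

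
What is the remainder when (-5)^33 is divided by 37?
Using repeated squaring. (-5) ≡ 32 (mod 37). 33 = 32 + 1 (binary 100001). Repeated squaring mod 37: 32^1 ≡ 32; 32^2 ≡ 32² = 1024 ≡ 25; 32^4 ≡ 25² = 625 ≡ 33; 32^8 ≡ 33² = 1089 ≡ 16; 32^16 ≡ 16² = 256 ≡ 34; 32^32 ≡ 34² = 1156 ≡ 9. Multiply: (-5)^33 ≡ 32^32 × 32^1 ≡ 9 × 32 (mod 37): 9 × 32 = 288 ≡ 29. So (-5)^33 ≡ 29 (mod 37).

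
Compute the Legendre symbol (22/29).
(22/29) = 22^{14} mod 29 = 1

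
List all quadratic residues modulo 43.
QRs mod 43: {1, 4, 6, 9, 10, 11, 13, 14, 15, 16, 17, 21, 23, 24, 25, 31, 35, 36, 38, 40, 41}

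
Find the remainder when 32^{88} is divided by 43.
By Fermat: 32^{42} ≡ 1 (mod 43). 88 = 2×42 + 4. So 32^{88} ≡ 32^{4} ≡ 21 (mod 43)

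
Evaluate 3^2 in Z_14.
2 = 2 (binary 10). Repeated squaring mod 14: 3^1 ≡ 3; 3^2 ≡ 3² = 9 ≡ 9. So 3^2 ≡ 9 (mod 14).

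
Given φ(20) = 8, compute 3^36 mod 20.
By Euler: 3^{8} ≡ 1 (mod 20) since gcd(3, 20) = 1. 36 = 4×8 + 4. So 3^{36} ≡ 3^{4} ≡ 1 (mod 20)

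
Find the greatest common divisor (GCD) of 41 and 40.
1

Using the Euclidean algorithm:
41 = 1 × 40 + 1
40 = 40 × 1 + 0

GCD(41, 40) = 1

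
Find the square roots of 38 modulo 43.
The square roots of 38 mod 43 are 9 and 34. Verify: 9² = 81 ≡ 38 (mod 43)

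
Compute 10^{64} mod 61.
57

Using successive squaring:
Binary expansion of 64: 1000000
Powers of 10 mod 61 (each is the square of the previous):
  10^1 ≡ 10 (mod 61)
  10^2 ≡ 10² = 100 ≡ 39 (mod 61)
  10^4 ≡ 39² = 1521 ≡ 57 (mod 61)
  10^8 ≡ 57² = 3249 ≡ 16 (mod 61)
  10^16 ≡ 16² = 256 ≡ 12 (mod 61)
  10^32 ≡ 12² = 144 ≡ 22 (mod 61)
  10^64 ≡ 22² = 484 ≡ 57 (mod 61)
64 is a power of 2, so 10^64 is the last square: ≡ 57 (mod 61)
Result: 10^64 ≡ 57 (mod 61)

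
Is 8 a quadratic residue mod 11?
By Euler's criterion: 8^{5} ≡ 10 (mod 11). Since this equals -1 (≡ 10), 8 is not a QR.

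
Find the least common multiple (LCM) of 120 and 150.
600

First find GCD(120, 150) using the Euclidean algorithm:
120 = 0 × 150 + 120
150 = 1 × 120 + 30
120 = 4 × 30 + 0
GCD(120, 150) = 30

LCM formula: LCM(a, b) = (a × b) / GCD(a, b)
LCM(120, 150) = (120 × 150) / 30
LCM(120, 150) = 18000 / 30
LCM(120, 150) = 600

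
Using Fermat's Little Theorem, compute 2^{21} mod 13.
5

By Fermat's Little Theorem, a^(p-1) ≡ 1 (mod p) for prime p and gcd(a, p) = 1
Here p = 13, so 2^12 ≡ 1 (mod 13)
We can reduce the exponent: 21 mod 12 = 9
So 2^21 ≡ 2^9 (mod 13)
Computing: 2^9 mod 13 = 5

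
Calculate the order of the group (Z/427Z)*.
360

Prime factorization: 427 = 7 × 61
Using the formula φ(n) = n × Π(1 - 1/p) for each prime factor p:
φ(427) = 427 × (1 - 1/7) × (1 - 1/61)
φ(427) = 360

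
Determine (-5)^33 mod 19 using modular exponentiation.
Using Fermat: (-5)^{18} ≡ 1 (mod 19). 33 ≡ 15 (mod 18). So (-5)^{33} ≡ (-5)^{15} ≡ 12 (mod 19)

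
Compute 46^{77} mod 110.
106

Using successive squaring:
Binary expansion of 77: 1001101
Powers of 46 mod 110 (each is the square of the previous):
  46^1 ≡ 46 (mod 110)
  46^2 ≡ 46² = 2116 ≡ 26 (mod 110)
  46^4 ≡ 26² = 676 ≡ 16 (mod 110)
  46^8 ≡ 16² = 256 ≡ 36 (mod 110)
  46^16 ≡ 36² = 1296 ≡ 86 (mod 110)
  46^32 ≡ 86² = 7396 ≡ 26 (mod 110)
  46^64 ≡ 26² = 676 ≡ 16 (mod 110)
77 = 64 + 8 + 4 + 1, so 46^77 = 46^64 × 46^8 × 46^4 × 46^1 ≡ 16 × 36 × 16 × 46 (mod 110)
Multiplying step by step:
  16 × 36 = 576 ≡ 26 (mod 110)
  26 × 16 = 416 ≡ 86 (mod 110)
  86 × 46 = 3956 ≡ 106 (mod 110)
Result: 46^77 ≡ 106 (mod 110)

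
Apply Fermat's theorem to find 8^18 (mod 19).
By Fermat's Little Theorem, 8^{18} ≡ 1 (mod 19) since 19 is prime and gcd(8, 19) = 1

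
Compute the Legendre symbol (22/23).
(22/23) = 22^{11} mod 23 = -1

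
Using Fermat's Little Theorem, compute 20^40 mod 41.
By Fermat's Little Theorem, 20^{40} ≡ 1 (mod 41) since 41 is prime and gcd(20, 41) = 1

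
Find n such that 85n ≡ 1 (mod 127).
85^(-1) ≡ 3 (mod 127). Verification: 85 × 3 = 255 ≡ 1 (mod 127)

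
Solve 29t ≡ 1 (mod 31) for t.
15

Using Extended Euclidean Algorithm:
gcd(29, 31) = 1
Bezout coefficients: 29 × 15 + 31 × -14 = 1
So 29 × 15 ≡ 1 (mod 31)
The inverse is 15 mod 31 = 15
Verification: 29 × 15 = 435 = 14 × 31 + 1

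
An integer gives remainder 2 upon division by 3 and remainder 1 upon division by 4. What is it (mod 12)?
M = 3 × 4 = 12. M₁ = 4, y₁ ≡ 1 (mod 3). M₂ = 3, y₂ ≡ 3 (mod 4). r = 2×4×1 + 1×3×3 ≡ 5 (mod 12). The smallest positive such number is 5.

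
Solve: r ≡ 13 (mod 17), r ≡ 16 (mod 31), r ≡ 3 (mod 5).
M = 17 × 31 × 5 = 2635. M₁ = 155, y₁ ≡ 9 (mod 17). M₂ = 85, y₂ ≡ 27 (mod 31). M₃ = 527, y₃ ≡ 3 (mod 5). r = 13×155×9 + 16×85×27 + 3×527×3 ≡ 1628 (mod 2635)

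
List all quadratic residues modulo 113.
QRs mod 113: {1, 2, 4, 7, 8, 9, 11, 13, 14, 15, 16, 18, 22, 25, 26, 28, 30, 31, 32, 36, 41, 44, 49, 50, 51, 52, 53, 56, 57, 60, 61, 62, 63, 64, 69, 72, 77, 81, 82, 83, 85, 87, 88, 91, 95, 97, 98, 99, 100, 102, 104, 105, 106, 109, 111, 112}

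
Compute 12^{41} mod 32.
0

Using successive squaring:
Binary expansion of 41: 101001
Powers of 12 mod 32 (each is the square of the previous):
  12^1 ≡ 12 (mod 32)
  12^2 ≡ 12² = 144 ≡ 16 (mod 32)
  12^4 ≡ 16² = 256 ≡ 0 (mod 32)
  12^8 ≡ 0² = 0 ≡ 0 (mod 32)
  12^16 ≡ 0² = 0 ≡ 0 (mod 32)
  12^32 ≡ 0² = 0 ≡ 0 (mod 32)
41 = 32 + 8 + 1, so 12^41 = 12^32 × 12^8 × 12^1 ≡ 0 × 0 × 12 (mod 32)
Multiplying step by step:
  0 × 0 = 0 ≡ 0 (mod 32)
  0 × 12 = 0 ≡ 0 (mod 32)
Result: 12^41 ≡ 0 (mod 32)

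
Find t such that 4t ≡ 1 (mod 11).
4^(-1) ≡ 3 (mod 11). Verification: 4 × 3 = 12 ≡ 1 (mod 11)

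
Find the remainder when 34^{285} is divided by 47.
By Fermat: 34^{46} ≡ 1 (mod 47). 285 = 6×46 + 9. So 34^{285} ≡ 34^{9} ≡ 36 (mod 47)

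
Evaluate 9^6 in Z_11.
6 = 4 + 2 (binary 110). Repeated squaring mod 11: 9^1 ≡ 9; 9^2 ≡ 9² = 81 ≡ 4; 9^4 ≡ 4² = 16 ≡ 5. Multiply: 9^6 = 9^4 × 9^2 ≡ 5 × 4 (mod 11): 5 × 4 = 20 ≡ 9. So 9^6 ≡ 9 (mod 11).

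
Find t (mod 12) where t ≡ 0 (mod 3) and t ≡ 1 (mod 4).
M = 3 × 4 = 12. M₁ = 4, y₁ ≡ 1 (mod 3). M₂ = 3, y₂ ≡ 3 (mod 4). t = 0×4×1 + 1×3×3 ≡ 9 (mod 12)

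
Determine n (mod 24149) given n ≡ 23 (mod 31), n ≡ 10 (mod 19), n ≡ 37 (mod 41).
14469

Using the Chinese Remainder Theorem:
M = product of moduli = 24149
For equation 1: M_1 = 779, 779 ≡ 4 (mod 31), inverse of 779 mod 31 is 8 (check: 4 × 8 = 32 ≡ 1 (mod 31))
For equation 2: M_2 = 1271, 1271 ≡ 17 (mod 19), inverse of 1271 mod 19 is 9 (check: 17 × 9 = 153 ≡ 1 (mod 19))
For equation 3: M_3 = 589, 589 ≡ 15 (mod 41), inverse of 589 mod 41 is 11 (check: 15 × 11 = 165 ≡ 1 (mod 41))
Combine: n ≡ Σ r_i×M_i×(M_i⁻¹ mod m_i) = 23×779×8 + 10×1271×9 + 37×589×11 = 143336 + 114390 + 239723 = 497449
497449 mod 24149 = 14469
n ≡ 14469 (mod 24149)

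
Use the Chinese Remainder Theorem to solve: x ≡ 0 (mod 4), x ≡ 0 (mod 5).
M = 4 × 5 = 20. M₁ = 5, y₁ ≡ 1 (mod 4). M₂ = 4, y₂ ≡ 4 (mod 5). x = 0×5×1 + 0×4×4 ≡ 0 (mod 20)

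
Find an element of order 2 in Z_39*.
14 has order 2 mod 39 since 14^{2} ≡ 1 (mod 39) and no smaller power works.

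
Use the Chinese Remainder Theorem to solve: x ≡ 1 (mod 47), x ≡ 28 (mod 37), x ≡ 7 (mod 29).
8649

Using the Chinese Remainder Theorem:
M = product of moduli = 50431
For equation 1: M_1 = 1073, 1073 ≡ 39 (mod 47), inverse of 1073 mod 47 is 41 (check: 39 × 41 = 1599 ≡ 1 (mod 47))
For equation 2: M_2 = 1363, 1363 ≡ 31 (mod 37), inverse of 1363 mod 37 is 6 (check: 31 × 6 = 186 ≡ 1 (mod 37))
For equation 3: M_3 = 1739, 1739 ≡ 28 (mod 29), inverse of 1739 mod 29 is 28 (check: 28 × 28 = 784 ≡ 1 (mod 29))
Combine: x ≡ Σ r_i×M_i×(M_i⁻¹ mod m_i) = 1×1073×41 + 28×1363×6 + 7×1739×28 = 43993 + 228984 + 340844 = 613821
613821 mod 50431 = 8649
x ≡ 8649 (mod 50431)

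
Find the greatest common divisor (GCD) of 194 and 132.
2

Using the Euclidean algorithm:
194 = 1 × 132 + 62
132 = 2 × 62 + 8
62 = 7 × 8 + 6
8 = 1 × 6 + 2
6 = 3 × 2 + 0

GCD(194, 132) = 2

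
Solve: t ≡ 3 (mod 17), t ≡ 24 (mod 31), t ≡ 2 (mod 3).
M = 17 × 31 × 3 = 1581. M₁ = 93, y₁ ≡ 15 (mod 17). M₂ = 51, y₂ ≡ 14 (mod 31). M₃ = 527, y₃ ≡ 2 (mod 3). t = 3×93×15 + 24×51×14 + 2×527×2 ≡ 1295 (mod 1581)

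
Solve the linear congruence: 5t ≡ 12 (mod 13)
5

Since gcd(5, 13) = 1 divides 12, a solution exists.
Multiply both sides by the inverse of 5 mod 13:
  5^(-1) mod 13 = 8
  x ≡ 8 × 12 ≡ 96 ≡ 5 (mod 13)
Verification: 5 × 5 = 25 = 1 × 13 + 12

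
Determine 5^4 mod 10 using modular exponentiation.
4 = 4 (binary 100). Repeated squaring mod 10: 5^1 ≡ 5; 5^2 ≡ 5² = 25 ≡ 5; 5^4 ≡ 5² = 25 ≡ 5. So 5^4 ≡ 5 (mod 10).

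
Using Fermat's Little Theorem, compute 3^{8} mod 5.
1

By Fermat's Little Theorem, a^(p-1) ≡ 1 (mod p) for prime p and gcd(a, p) = 1
Here p = 5, so 3^4 ≡ 1 (mod 5)
We can reduce the exponent: 8 mod 4 = 0
So 3^8 ≡ 3^0 (mod 5)
Computing: 3^0 mod 5 = 1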